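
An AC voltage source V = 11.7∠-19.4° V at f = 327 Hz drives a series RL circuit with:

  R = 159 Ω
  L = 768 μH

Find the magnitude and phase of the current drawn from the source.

Step 1 — Angular frequency: ω = 2π·f = 2π·327 = 2055 rad/s.
Step 2 — Component impedances:
  R: Z = R = 159 Ω
  L: Z = jωL = j·2055·0.000768 = 0 + j1.578 Ω
Step 3 — Series combination: Z_total = R + L = 159 + j1.578 Ω = 159∠0.6° Ω.
Step 4 — Source phasor: V = 11.7∠-19.4° V = 11.04 - j3.886 V.
Step 5 — Ohm's law: I = V / Z_total = (11.04 - j3.886) / (159 + j1.578) = 0.06916 - j0.02513 A.
Step 6 — Convert to polar: |I| = 0.07358 A, ∠I = -20.0°.

I = 0.07358∠-20.0° A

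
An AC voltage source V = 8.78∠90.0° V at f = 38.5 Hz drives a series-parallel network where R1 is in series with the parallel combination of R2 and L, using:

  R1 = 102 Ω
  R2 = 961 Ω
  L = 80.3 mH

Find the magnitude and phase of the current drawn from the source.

Step 1 — Angular frequency: ω = 2π·f = 2π·38.5 = 241.9 rad/s.
Step 2 — Component impedances:
  R1: Z = R = 102 Ω
  R2: Z = R = 961 Ω
  L: Z = jωL = j·241.9·0.0803 = 0 + j19.42 Ω
Step 3 — Parallel branch: R2 || L = 1/(1/R2 + 1/L) = 0.3925 + j19.42 Ω.
Step 4 — Series with R1: Z_total = R1 + (R2 || L) = 102.4 + j19.42 Ω = 104.2∠10.7° Ω.
Step 5 — Source phasor: V = 8.78∠90.0° V = 0 + j8.78 V.
Step 6 — Ohm's law: I = V / Z_total = (0 + j8.78) / (102.4 + j19.42) = 0.0157 + j0.08277 A.
Step 7 — Convert to polar: |I| = 0.08425 A, ∠I = 79.3°.

I = 0.08425∠79.3° A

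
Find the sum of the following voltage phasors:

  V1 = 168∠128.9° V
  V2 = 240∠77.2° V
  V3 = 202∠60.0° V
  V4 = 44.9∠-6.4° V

Step 1 — Convert each phasor to rectangular form:
  V1 = 168·(cos(128.9°) + j·sin(128.9°)) = -105.5 + j130.7 V
  V2 = 240·(cos(77.2°) + j·sin(77.2°)) = 53.17 + j234 V
  V3 = 202·(cos(60.0°) + j·sin(60.0°)) = 101 + j174.9 V
  V4 = 44.9·(cos(-6.4°) + j·sin(-6.4°)) = 44.62 - j5.005 V
Step 2 — Sum components: V_total = 93.29 + j534.7 V.
Step 3 — Convert to polar: |V_total| = 542.8 V, ∠V_total = 80.1°.

V_total = 542.8∠80.1° V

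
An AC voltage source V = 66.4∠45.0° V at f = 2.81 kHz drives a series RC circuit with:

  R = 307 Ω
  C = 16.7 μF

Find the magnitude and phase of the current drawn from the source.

Step 1 — Angular frequency: ω = 2π·f = 2π·2810 = 1.766e+04 rad/s.
Step 2 — Component impedances:
  R: Z = R = 307 Ω
  C: Z = 1/(jωC) = -j/(ω·C) = 0 - j3.392 Ω
Step 3 — Series combination: Z_total = R + C = 307 - j3.392 Ω = 307∠-0.6° Ω.
Step 4 — Source phasor: V = 66.4∠45.0° V = 46.95 + j46.95 V.
Step 5 — Ohm's law: I = V / Z_total = (46.95 + j46.95) / (307 - j3.392) = 0.1512 + j0.1546 A.
Step 6 — Convert to polar: |I| = 0.2163 A, ∠I = 45.6°.

I = 0.2163∠45.6° A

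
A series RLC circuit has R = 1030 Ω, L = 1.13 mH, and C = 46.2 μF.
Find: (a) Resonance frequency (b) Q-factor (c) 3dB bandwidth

Step 1 — Resonance condition Im(Z)=0 gives ω₀ = 1/√(LC).
Step 2 — ω₀ = 1/√(0.00113·4.62e-05) = 4377 rad/s.
Step 3 — f₀ = ω₀/(2π) = 696.6 Hz.
Step 4 — Series Q: Q = ω₀L/R = 4377·0.00113/1030 = 0.004802.
Step 5 — 3dB bandwidth: Δω = ω₀/Q = 9.115e+05 rad/s; BW = Δω/(2π) = 1.451e+05 Hz.

(a) f₀ = 696.6 Hz  (b) Q = 0.004802  (c) BW = 1.451e+05 Hz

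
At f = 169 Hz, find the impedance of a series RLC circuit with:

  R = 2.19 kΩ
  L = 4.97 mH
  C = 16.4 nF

Step 1 — Angular frequency: ω = 2π·f = 2π·169 = 1062 rad/s.
Step 2 — Component impedances:
  R: Z = R = 2190 Ω
  L: Z = jωL = j·1062·0.00497 = 0 + j5.277 Ω
  C: Z = 1/(jωC) = -j/(ω·C) = 0 - j5.742e+04 Ω
Step 3 — Series combination: Z_total = R + L + C = 2190 - j5.742e+04 Ω = 5.746e+04∠-87.8° Ω.

Z = 2190 - j5.742e+04 Ω = 5.746e+04∠-87.8° Ω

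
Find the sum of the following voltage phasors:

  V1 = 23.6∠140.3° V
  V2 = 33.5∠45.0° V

Step 1 — Convert each phasor to rectangular form:
  V1 = 23.6·(cos(140.3°) + j·sin(140.3°)) = -18.16 + j15.07 V
  V2 = 33.5·(cos(45.0°) + j·sin(45.0°)) = 23.69 + j23.69 V
Step 2 — Sum components: V_total = 5.53 + j38.76 V.
Step 3 — Convert to polar: |V_total| = 39.16 V, ∠V_total = 81.9°.

V_total = 39.16∠81.9° V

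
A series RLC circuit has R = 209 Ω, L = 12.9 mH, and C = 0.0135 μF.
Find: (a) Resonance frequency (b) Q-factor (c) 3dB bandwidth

Step 1 — Resonance: ω₀ = 1/√(LC) = 1/√(0.0129·1.35e-08) = 7.578e+04 rad/s.
Step 2 — f₀ = ω₀/(2π) = 1.206e+04 Hz.
Step 3 — Series Q: Q = ω₀L/R = 7.578e+04·0.0129/209 = 4.677.
Step 4 — Bandwidth: Δω = ω₀/Q = 1.62e+04 rad/s; BW = Δω/(2π) = 2579 Hz.

(a) f₀ = 1.206e+04 Hz  (b) Q = 4.677  (c) BW = 2579 Hz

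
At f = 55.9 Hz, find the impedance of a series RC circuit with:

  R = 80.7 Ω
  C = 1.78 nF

Step 1 — Angular frequency: ω = 2π·f = 2π·55.9 = 351.2 rad/s.
Step 2 — Component impedances:
  R: Z = R = 80.7 Ω
  C: Z = 1/(jωC) = -j/(ω·C) = 0 - j1.6e+06 Ω
Step 3 — Series combination: Z_total = R + C = 80.7 - j1.6e+06 Ω = 1.6e+06∠-90.0° Ω.

Z = 80.7 - j1.6e+06 Ω = 1.6e+06∠-90.0° Ω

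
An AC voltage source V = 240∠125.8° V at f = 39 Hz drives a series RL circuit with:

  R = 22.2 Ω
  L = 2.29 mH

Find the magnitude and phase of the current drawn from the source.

Step 1 — Angular frequency: ω = 2π·f = 2π·39 = 245 rad/s.
Step 2 — Component impedances:
  R: Z = R = 22.2 Ω
  L: Z = jωL = j·245·0.00229 = 0 + j0.5612 Ω
Step 3 — Series combination: Z_total = R + L = 22.2 + j0.5612 Ω = 22.21∠1.4° Ω.
Step 4 — Source phasor: V = 240∠125.8° V = -140.4 + j194.7 V.
Step 5 — Ohm's law: I = V / Z_total = (-140.4 + j194.7) / (22.2 + j0.5612) = -6.098 + j8.922 A.
Step 6 — Convert to polar: |I| = 10.81 A, ∠I = 124.4°.

I = 10.81∠124.4° A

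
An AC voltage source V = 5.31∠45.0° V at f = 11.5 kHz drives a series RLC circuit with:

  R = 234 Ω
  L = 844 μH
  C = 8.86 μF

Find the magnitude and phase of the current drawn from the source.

Step 1 — Angular frequency: ω = 2π·f = 2π·1.15e+04 = 7.226e+04 rad/s.
Step 2 — Component impedances:
  R: Z = R = 234 Ω
  L: Z = jωL = j·7.226e+04·0.000844 = 0 + j60.98 Ω
  C: Z = 1/(jωC) = -j/(ω·C) = 0 - j1.562 Ω
Step 3 — Series combination: Z_total = R + L + C = 234 + j59.42 Ω = 241.4∠14.2° Ω.
Step 4 — Source phasor: V = 5.31∠45.0° V = 3.755 + j3.755 V.
Step 5 — Ohm's law: I = V / Z_total = (3.755 + j3.755) / (234 + j59.42) = 0.0189 + j0.01125 A.
Step 6 — Convert to polar: |I| = 0.02199 A, ∠I = 30.8°.

I = 0.02199∠30.8° A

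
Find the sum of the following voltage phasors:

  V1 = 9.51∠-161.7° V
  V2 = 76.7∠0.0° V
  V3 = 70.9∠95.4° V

Step 1 — Convert each phasor to rectangular form:
  V1 = 9.51·(cos(-161.7°) + j·sin(-161.7°)) = -9.029 - j2.986 V
  V2 = 76.7·(cos(0.0°) + j·sin(0.0°)) = 76.7 V
  V3 = 70.9·(cos(95.4°) + j·sin(95.4°)) = -6.672 + j70.59 V
Step 2 — Sum components: V_total = 61 + j67.6 V.
Step 3 — Convert to polar: |V_total| = 91.05 V, ∠V_total = 47.9°.

V_total = 91.05∠47.9° V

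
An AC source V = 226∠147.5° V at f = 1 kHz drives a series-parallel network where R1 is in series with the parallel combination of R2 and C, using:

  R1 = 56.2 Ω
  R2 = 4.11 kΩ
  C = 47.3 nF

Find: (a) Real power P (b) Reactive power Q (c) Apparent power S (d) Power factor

Step 1 — Angular frequency: ω = 2π·f = 2π·1000 = 6283 rad/s.
Step 2 — Component impedances:
  R1: Z = R = 56.2 Ω
  R2: Z = R = 4110 Ω
  C: Z = 1/(jωC) = -j/(ω·C) = 0 - j3365 Ω
Step 3 — Parallel branch: R2 || C = 1/(1/R2 + 1/C) = 1649 - j2015 Ω.
Step 4 — Series with R1: Z_total = R1 + (R2 || C) = 1705 - j2015 Ω = 2640∠-49.7° Ω.
Step 5 — Source phasor: V = 226∠147.5° V = -190.6 + j121.4 V.
Step 6 — Current: I = V / Z = -0.08177 - j0.02539 A = 0.08562∠-162.8° A.
Step 7 — Complex power: S = V·I* = 12.5 - j14.77 VA.
Step 8 — Real power: P = Re(S) = 12.5 W.
Step 9 — Reactive power: Q = Im(S) = -14.77 VAR.
Step 10 — Apparent power: |S| = 19.35 VA.
Step 11 — Power factor: PF = P/|S| = 0.6461 (leading).

(a) P = 12.5 W  (b) Q = -14.77 VAR  (c) S = 19.35 VA  (d) PF = 0.6461 (leading)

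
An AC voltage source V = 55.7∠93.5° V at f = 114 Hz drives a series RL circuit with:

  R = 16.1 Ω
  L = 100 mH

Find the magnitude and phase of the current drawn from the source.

Step 1 — Angular frequency: ω = 2π·f = 2π·114 = 716.3 rad/s.
Step 2 — Component impedances:
  R: Z = R = 16.1 Ω
  L: Z = jωL = j·716.3·0.1 = 0 + j71.63 Ω
Step 3 — Series combination: Z_total = R + L = 16.1 + j71.63 Ω = 73.42∠77.3° Ω.
Step 4 — Source phasor: V = 55.7∠93.5° V = -3.4 + j55.6 V.
Step 5 — Ohm's law: I = V / Z_total = (-3.4 + j55.6) / (16.1 + j71.63) = 0.7287 + j0.2113 A.
Step 6 — Convert to polar: |I| = 0.7587 A, ∠I = 16.2°.

I = 0.7587∠16.2° A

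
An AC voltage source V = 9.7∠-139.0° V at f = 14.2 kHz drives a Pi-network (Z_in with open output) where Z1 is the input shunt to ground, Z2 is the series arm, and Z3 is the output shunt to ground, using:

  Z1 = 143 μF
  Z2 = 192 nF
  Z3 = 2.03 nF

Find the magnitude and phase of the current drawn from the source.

Step 1 — Angular frequency: ω = 2π·f = 2π·1.42e+04 = 8.922e+04 rad/s.
Step 2 — Component impedances:
  Z1: Z = 1/(jωC) = -j/(ω·C) = 0 - j0.07838 Ω
  Z2: Z = 1/(jωC) = -j/(ω·C) = 0 - j58.38 Ω
  Z3: Z = 1/(jωC) = -j/(ω·C) = 0 - j5521 Ω
Step 3 — With open output, the series arm Z2 and the output shunt Z3 appear in series to ground: Z2 + Z3 = 0 - j5580 Ω.
Step 4 — Parallel with input shunt Z1: Z_in = Z1 || (Z2 + Z3) = 0 - j0.07838 Ω = 0.07838∠-90.0° Ω.
Step 5 — Source phasor: V = 9.7∠-139.0° V = -7.321 - j6.364 V.
Step 6 — Ohm's law: I = V / Z_total = (-7.321 - j6.364) / (0 - j0.07838) = 81.19 - j93.4 A.
Step 7 — Convert to polar: |I| = 123.8 A, ∠I = -49.0°.

I = 123.8∠-49.0° A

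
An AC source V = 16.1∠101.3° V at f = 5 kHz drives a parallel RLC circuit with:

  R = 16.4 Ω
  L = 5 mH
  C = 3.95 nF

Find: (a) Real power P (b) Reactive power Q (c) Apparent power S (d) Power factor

Step 1 — Angular frequency: ω = 2π·f = 2π·5000 = 3.142e+04 rad/s.
Step 2 — Component impedances:
  R: Z = R = 16.4 Ω
  L: Z = jωL = j·3.142e+04·0.005 = 0 + j157.1 Ω
  C: Z = 1/(jωC) = -j/(ω·C) = 0 - j8058 Ω
Step 3 — Parallel combination: 1/Z_total = 1/R + 1/L + 1/C; Z_total = 16.23 + j1.661 Ω = 16.31∠5.8° Ω.
Step 4 — Source phasor: V = 16.1∠101.3° V = -3.155 + j15.79 V.
Step 5 — Current: I = V / Z = -0.09381 + j0.9824 A = 0.9868∠95.5° A.
Step 6 — Complex power: S = V·I* = 15.81 + j1.618 VA.
Step 7 — Real power: P = Re(S) = 15.81 W.
Step 8 — Reactive power: Q = Im(S) = 1.618 VAR.
Step 9 — Apparent power: |S| = 15.89 VA.
Step 10 — Power factor: PF = P/|S| = 0.9948 (lagging).

(a) P = 15.81 W  (b) Q = 1.618 VAR  (c) S = 15.89 VA  (d) PF = 0.9948 (lagging)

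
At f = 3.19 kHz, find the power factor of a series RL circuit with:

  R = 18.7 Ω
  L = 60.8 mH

Step 1 — Angular frequency: ω = 2π·f = 2π·3190 = 2.004e+04 rad/s.
Step 2 — Component impedances:
  R: Z = R = 18.7 Ω
  L: Z = jωL = j·2.004e+04·0.0608 = 0 + j1219 Ω
Step 3 — Series combination: Z_total = R + L = 18.7 + j1219 Ω = 1219∠89.1° Ω.
Step 4 — Power factor: PF = cos(φ) = Re(Z)/|Z| = 18.7/1219 = 0.01534.
Step 5 — Type: Im(Z) = 1219 ⇒ lagging (phase φ = 89.1°).

PF = 0.01534 (lagging, φ = 89.1°)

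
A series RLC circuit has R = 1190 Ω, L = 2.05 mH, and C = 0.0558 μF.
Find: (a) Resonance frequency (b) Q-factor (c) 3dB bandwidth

Step 1 — Resonance condition Im(Z)=0 gives ω₀ = 1/√(LC).
Step 2 — ω₀ = 1/√(0.00205·5.58e-08) = 9.35e+04 rad/s.
Step 3 — f₀ = ω₀/(2π) = 1.488e+04 Hz.
Step 4 — Series Q: Q = ω₀L/R = 9.35e+04·0.00205/1190 = 0.1611.
Step 5 — 3dB bandwidth: Δω = ω₀/Q = 5.805e+05 rad/s; BW = Δω/(2π) = 9.239e+04 Hz.

(a) f₀ = 1.488e+04 Hz  (b) Q = 0.1611  (c) BW = 9.239e+04 Hz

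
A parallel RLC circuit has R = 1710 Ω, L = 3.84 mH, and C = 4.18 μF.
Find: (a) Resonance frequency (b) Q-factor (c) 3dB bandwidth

Step 1 — Resonance: ω₀ = 1/√(LC) = 1/√(0.00384·4.18e-06) = 7893 rad/s.
Step 2 — f₀ = ω₀/(2π) = 1256 Hz.
Step 3 — Parallel Q: Q = R/(ω₀L) = 1710/(7893·0.00384) = 56.42.
Step 4 — Bandwidth: Δω = ω₀/Q = 139.9 rad/s; BW = Δω/(2π) = 22.27 Hz.

(a) f₀ = 1256 Hz  (b) Q = 56.42  (c) BW = 22.27 Hz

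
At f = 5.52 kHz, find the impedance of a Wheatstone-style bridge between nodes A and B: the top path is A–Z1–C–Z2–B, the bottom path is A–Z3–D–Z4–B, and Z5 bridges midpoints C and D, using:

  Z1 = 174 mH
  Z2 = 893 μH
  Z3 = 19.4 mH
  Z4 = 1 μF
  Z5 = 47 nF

Step 1 — Angular frequency: ω = 2π·f = 2π·5520 = 3.468e+04 rad/s.
Step 2 — Component impedances:
  Z1: Z = jωL = j·3.468e+04·0.174 = 0 + j6035 Ω
  Z2: Z = jωL = j·3.468e+04·0.000893 = 0 + j30.97 Ω
  Z3: Z = jωL = j·3.468e+04·0.0194 = 0 + j672.9 Ω
  Z4: Z = 1/(jωC) = -j/(ω·C) = 0 - j28.83 Ω
  Z5: Z = 1/(jωC) = -j/(ω·C) = 0 - j613.5 Ω
Step 3 — Bridge requires nodal analysis (the Z5 bridge couples midpoints C and D, so the two paths cannot be reduced to a simple series/parallel combination). Setting node B to ground and injecting 1 A at node A, the 3-node admittance system at A, C, D solves to V_A = Z_AB = 0 + j583.6 Ω = 583.6∠90.0° Ω.

Z = 0 + j583.6 Ω = 583.6∠90.0° Ω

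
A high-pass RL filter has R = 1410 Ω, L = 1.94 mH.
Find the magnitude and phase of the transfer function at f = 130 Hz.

Step 1 — Angular frequency: ω = 2π·130 = 816.8 rad/s.
Step 2 — Transfer function: H(jω) = jωL/(R + jωL).
Step 3 — Numerator jωL = j·1.585; denominator R + jωL = 1410 + j1.585.
Step 4 — H = 1.263e-06 + j0.001124.
Step 5 — Magnitude: |H| = 0.001124 (-59.0 dB); phase: φ = 89.9°.

|H| = 0.001124 (-59.0 dB), φ = 89.9°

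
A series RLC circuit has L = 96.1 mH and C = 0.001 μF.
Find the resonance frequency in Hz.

Step 1 — Resonance condition Im(Z)=0 gives ω₀ = 1/√(LC).
Step 2 — ω₀ = 1/√(0.0961·1e-09) = 1.02e+05 rad/s.
Step 3 — f₀ = ω₀/(2π) = 1.624e+04 Hz.

f₀ = 1.624e+04 Hz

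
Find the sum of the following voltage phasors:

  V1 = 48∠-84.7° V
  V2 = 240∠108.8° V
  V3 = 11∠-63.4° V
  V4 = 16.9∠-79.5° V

Step 1 — Convert each phasor to rectangular form:
  V1 = 48·(cos(-84.7°) + j·sin(-84.7°)) = 4.434 - j47.79 V
  V2 = 240·(cos(108.8°) + j·sin(108.8°)) = -77.34 + j227.2 V
  V3 = 11·(cos(-63.4°) + j·sin(-63.4°)) = 4.925 - j9.836 V
  V4 = 16.9·(cos(-79.5°) + j·sin(-79.5°)) = 3.08 - j16.62 V
Step 2 — Sum components: V_total = -64.9 + j152.9 V.
Step 3 — Convert to polar: |V_total| = 166.2 V, ∠V_total = 113.0°.

V_total = 166.2∠113.0° V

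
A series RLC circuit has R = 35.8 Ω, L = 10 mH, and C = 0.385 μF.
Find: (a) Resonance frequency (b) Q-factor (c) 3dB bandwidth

Step 1 — Resonance condition Im(Z)=0 gives ω₀ = 1/√(LC).
Step 2 — ω₀ = 1/√(0.01·3.85e-07) = 1.612e+04 rad/s.
Step 3 — f₀ = ω₀/(2π) = 2565 Hz.
Step 4 — Series Q: Q = ω₀L/R = 1.612e+04·0.01/35.8 = 4.502.
Step 5 — 3dB bandwidth: Δω = ω₀/Q = 3580 rad/s; BW = Δω/(2π) = 569.8 Hz.

(a) f₀ = 2565 Hz  (b) Q = 4.502  (c) BW = 569.8 Hz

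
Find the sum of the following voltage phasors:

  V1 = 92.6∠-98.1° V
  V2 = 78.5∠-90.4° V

Step 1 — Convert each phasor to rectangular form:
  V1 = 92.6·(cos(-98.1°) + j·sin(-98.1°)) = -13.05 - j91.68 V
  V2 = 78.5·(cos(-90.4°) + j·sin(-90.4°)) = -0.548 - j78.5 V
Step 2 — Sum components: V_total = -13.6 - j170.2 V.
Step 3 — Convert to polar: |V_total| = 170.7 V, ∠V_total = -94.6°.

V_total = 170.7∠-94.6° V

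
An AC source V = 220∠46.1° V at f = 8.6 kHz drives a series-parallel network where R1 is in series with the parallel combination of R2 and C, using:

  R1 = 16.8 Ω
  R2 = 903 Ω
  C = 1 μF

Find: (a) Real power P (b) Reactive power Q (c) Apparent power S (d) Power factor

Step 1 — Angular frequency: ω = 2π·f = 2π·8600 = 5.404e+04 rad/s.
Step 2 — Component impedances:
  R1: Z = R = 16.8 Ω
  R2: Z = R = 903 Ω
  C: Z = 1/(jωC) = -j/(ω·C) = 0 - j18.51 Ω
Step 3 — Parallel branch: R2 || C = 1/(1/R2 + 1/C) = 0.3791 - j18.5 Ω.
Step 4 — Series with R1: Z_total = R1 + (R2 || C) = 17.18 - j18.5 Ω = 25.25∠-47.1° Ω.
Step 5 — Source phasor: V = 220∠46.1° V = 152.5 + j158.5 V.
Step 6 — Current: I = V / Z = -0.4892 + j8.701 A = 8.715∠93.2° A.
Step 7 — Complex power: S = V·I* = 1305 - j1405 VA.
Step 8 — Real power: P = Re(S) = 1305 W.
Step 9 — Reactive power: Q = Im(S) = -1405 VAR.
Step 10 — Apparent power: |S| = 1917 VA.
Step 11 — Power factor: PF = P/|S| = 0.6805 (leading).

(a) P = 1305 W  (b) Q = -1405 VAR  (c) S = 1917 VA  (d) PF = 0.6805 (leading)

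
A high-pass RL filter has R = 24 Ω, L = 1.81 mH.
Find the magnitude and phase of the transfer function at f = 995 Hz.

Step 1 — Angular frequency: ω = 2π·995 = 6252 rad/s.
Step 2 — Transfer function: H(jω) = jωL/(R + jωL).
Step 3 — Numerator jωL = j·11.32; denominator R + jωL = 24 + j11.32.
Step 4 — H = 0.1819 + j0.3857.
Step 5 — Magnitude: |H| = 0.4265 (-7.4 dB); phase: φ = 64.8°.

|H| = 0.4265 (-7.4 dB), φ = 64.8°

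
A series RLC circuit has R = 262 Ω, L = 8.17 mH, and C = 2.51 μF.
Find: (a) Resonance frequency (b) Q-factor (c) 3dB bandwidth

Step 1 — Resonance: ω₀ = 1/√(LC) = 1/√(0.00817·2.51e-06) = 6983 rad/s.
Step 2 — f₀ = ω₀/(2π) = 1111 Hz.
Step 3 — Series Q: Q = ω₀L/R = 6983·0.00817/262 = 0.2178.
Step 4 — Bandwidth: Δω = ω₀/Q = 3.207e+04 rad/s; BW = Δω/(2π) = 5104 Hz.

(a) f₀ = 1111 Hz  (b) Q = 0.2178  (c) BW = 5104 Hz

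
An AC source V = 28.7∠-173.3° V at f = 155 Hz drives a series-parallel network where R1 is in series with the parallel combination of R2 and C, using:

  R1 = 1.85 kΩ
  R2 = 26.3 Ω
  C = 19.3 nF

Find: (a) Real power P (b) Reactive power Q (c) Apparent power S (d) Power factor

Step 1 — Angular frequency: ω = 2π·f = 2π·155 = 973.9 rad/s.
Step 2 — Component impedances:
  R1: Z = R = 1850 Ω
  R2: Z = R = 26.3 Ω
  C: Z = 1/(jωC) = -j/(ω·C) = 0 - j5.32e+04 Ω
Step 3 — Parallel branch: R2 || C = 1/(1/R2 + 1/C) = 26.3 - j0.013 Ω.
Step 4 — Series with R1: Z_total = R1 + (R2 || C) = 1876 - j0.013 Ω = 1876∠-0.0° Ω.
Step 5 — Source phasor: V = 28.7∠-173.3° V = -28.5 - j3.348 V.
Step 6 — Current: I = V / Z = -0.01519 - j0.001785 A = 0.0153∠-173.3° A.
Step 7 — Complex power: S = V·I* = 0.439 - j3.042e-06 VA.
Step 8 — Real power: P = Re(S) = 0.439 W.
Step 9 — Reactive power: Q = Im(S) = -3.042e-06 VAR.
Step 10 — Apparent power: |S| = 0.439 VA.
Step 11 — Power factor: PF = P/|S| = 1 (leading).

(a) P = 0.439 W  (b) Q = -3.042e-06 VAR  (c) S = 0.439 VA  (d) PF = 1 (leading)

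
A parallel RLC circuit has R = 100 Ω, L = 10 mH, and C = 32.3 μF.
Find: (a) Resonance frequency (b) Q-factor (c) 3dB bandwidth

Step 1 — Resonance: ω₀ = 1/√(LC) = 1/√(0.01·3.23e-05) = 1760 rad/s.
Step 2 — f₀ = ω₀/(2π) = 280 Hz.
Step 3 — Parallel Q: Q = R/(ω₀L) = 100/(1760·0.01) = 5.683.
Step 4 — Bandwidth: Δω = ω₀/Q = 309.6 rad/s; BW = Δω/(2π) = 49.27 Hz.

(a) f₀ = 280 Hz  (b) Q = 5.683  (c) BW = 49.27 Hz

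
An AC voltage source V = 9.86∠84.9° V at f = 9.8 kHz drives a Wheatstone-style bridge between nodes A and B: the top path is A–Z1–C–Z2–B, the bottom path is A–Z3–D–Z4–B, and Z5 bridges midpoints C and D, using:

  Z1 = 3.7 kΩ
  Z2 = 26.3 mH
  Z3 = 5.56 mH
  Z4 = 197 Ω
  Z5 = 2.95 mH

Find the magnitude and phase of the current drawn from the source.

Step 1 — Angular frequency: ω = 2π·f = 2π·9800 = 6.158e+04 rad/s.
Step 2 — Component impedances:
  Z1: Z = R = 3700 Ω
  Z2: Z = jωL = j·6.158e+04·0.0263 = 0 + j1619 Ω
  Z3: Z = jωL = j·6.158e+04·0.00556 = 0 + j342.4 Ω
  Z4: Z = R = 197 Ω
  Z5: Z = jωL = j·6.158e+04·0.00295 = 0 + j181.6 Ω
Step 3 — Bridge requires nodal analysis (the Z5 bridge couples midpoints C and D, so the two paths cannot be reduced to a simple series/parallel combination). Setting node B to ground and injecting 1 A at node A, the 3-node admittance system at A, C, D solves to V_A = Z_AB = 225.6 + j355.8 Ω = 421.2∠57.6° Ω.
Step 4 — Source phasor: V = 9.86∠84.9° V = 0.8765 + j9.821 V.
Step 5 — Ohm's law: I = V / Z_total = (0.8765 + j9.821) / (225.6 + j355.8) = 0.0208 + j0.01073 A.
Step 6 — Convert to polar: |I| = 0.02341 A, ∠I = 27.3°.

I = 0.02341∠27.3° A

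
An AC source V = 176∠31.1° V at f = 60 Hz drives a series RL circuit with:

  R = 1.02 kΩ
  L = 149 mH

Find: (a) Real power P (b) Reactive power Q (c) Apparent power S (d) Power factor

Step 1 — Angular frequency: ω = 2π·f = 2π·60 = 377 rad/s.
Step 2 — Component impedances:
  R: Z = R = 1020 Ω
  L: Z = jωL = j·377·0.149 = 0 + j56.17 Ω
Step 3 — Series combination: Z_total = R + L = 1020 + j56.17 Ω = 1022∠3.2° Ω.
Step 4 — Source phasor: V = 176∠31.1° V = 150.7 + j90.91 V.
Step 5 — Current: I = V / Z = 0.1522 + j0.08075 A = 0.1723∠27.9° A.
Step 6 — Complex power: S = V·I* = 30.28 + j1.667 VA.
Step 7 — Real power: P = Re(S) = 30.28 W.
Step 8 — Reactive power: Q = Im(S) = 1.667 VAR.
Step 9 — Apparent power: |S| = 30.32 VA.
Step 10 — Power factor: PF = P/|S| = 0.9985 (lagging).

(a) P = 30.28 W  (b) Q = 1.667 VAR  (c) S = 30.32 VA  (d) PF = 0.9985 (lagging)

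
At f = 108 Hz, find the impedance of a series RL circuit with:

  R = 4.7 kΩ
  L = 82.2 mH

Step 1 — Angular frequency: ω = 2π·f = 2π·108 = 678.6 rad/s.
Step 2 — Component impedances:
  R: Z = R = 4700 Ω
  L: Z = jωL = j·678.6·0.0822 = 0 + j55.78 Ω
Step 3 — Series combination: Z_total = R + L = 4700 + j55.78 Ω = 4700∠0.7° Ω.

Z = 4700 + j55.78 Ω = 4700∠0.7° Ω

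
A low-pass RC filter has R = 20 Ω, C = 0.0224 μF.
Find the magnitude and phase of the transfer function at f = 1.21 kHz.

Step 1 — Angular frequency: ω = 2π·1210 = 7603 rad/s.
Step 2 — Transfer function: H(jω) = 1/(1 + jωRC).
Step 3 — Denominator: 1 + jωRC = 1 + j·7603·20·2.24e-08 = 1 + j0.003406.
Step 4 — H = 1 - j0.003406.
Step 5 — Magnitude: |H| = 1 (-0.0 dB); phase: φ = -0.2°.

|H| = 1 (-0.0 dB), φ = -0.2°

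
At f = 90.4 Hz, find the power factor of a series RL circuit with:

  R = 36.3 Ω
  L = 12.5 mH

Step 1 — Angular frequency: ω = 2π·f = 2π·90.4 = 568 rad/s.
Step 2 — Component impedances:
  R: Z = R = 36.3 Ω
  L: Z = jωL = j·568·0.0125 = 0 + j7.1 Ω
Step 3 — Series combination: Z_total = R + L = 36.3 + j7.1 Ω = 36.99∠11.1° Ω.
Step 4 — Power factor: PF = cos(φ) = Re(Z)/|Z| = 36.3/36.988 = 0.9814.
Step 5 — Type: Im(Z) = 7.1 ⇒ lagging (phase φ = 11.1°).

PF = 0.9814 (lagging, φ = 11.1°)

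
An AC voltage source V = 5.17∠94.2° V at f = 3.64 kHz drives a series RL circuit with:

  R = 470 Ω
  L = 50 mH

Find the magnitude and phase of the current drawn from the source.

Step 1 — Angular frequency: ω = 2π·f = 2π·3640 = 2.287e+04 rad/s.
Step 2 — Component impedances:
  R: Z = R = 470 Ω
  L: Z = jωL = j·2.287e+04·0.05 = 0 + j1144 Ω
Step 3 — Series combination: Z_total = R + L = 470 + j1144 Ω = 1236∠67.7° Ω.
Step 4 — Source phasor: V = 5.17∠94.2° V = -0.3786 + j5.156 V.
Step 5 — Ohm's law: I = V / Z_total = (-0.3786 + j5.156) / (470 + j1144) = 0.003741 + j0.001869 A.
Step 6 — Convert to polar: |I| = 0.004182 A, ∠I = 26.5°.

I = 0.004182∠26.5° A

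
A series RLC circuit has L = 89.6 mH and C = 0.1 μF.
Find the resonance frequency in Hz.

Step 1 — Resonance condition Im(Z)=0 gives ω₀ = 1/√(LC).
Step 2 — ω₀ = 1/√(0.0896·1e-07) = 1.056e+04 rad/s.
Step 3 — f₀ = ω₀/(2π) = 1681 Hz.

f₀ = 1681 Hz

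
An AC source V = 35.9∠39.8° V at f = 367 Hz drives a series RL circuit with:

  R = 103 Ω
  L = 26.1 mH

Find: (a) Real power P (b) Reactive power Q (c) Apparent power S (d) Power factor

Step 1 — Angular frequency: ω = 2π·f = 2π·367 = 2306 rad/s.
Step 2 — Component impedances:
  R: Z = R = 103 Ω
  L: Z = jωL = j·2306·0.0261 = 0 + j60.18 Ω
Step 3 — Series combination: Z_total = R + L = 103 + j60.18 Ω = 119.3∠30.3° Ω.
Step 4 — Source phasor: V = 35.9∠39.8° V = 27.58 + j22.98 V.
Step 5 — Current: I = V / Z = 0.2968 + j0.04968 A = 0.3009∠9.5° A.
Step 6 — Complex power: S = V·I* = 9.328 + j5.45 VA.
Step 7 — Real power: P = Re(S) = 9.328 W.
Step 8 — Reactive power: Q = Im(S) = 5.45 VAR.
Step 9 — Apparent power: |S| = 10.8 VA.
Step 10 — Power factor: PF = P/|S| = 0.8634 (lagging).

(a) P = 9.328 W  (b) Q = 5.45 VAR  (c) S = 10.8 VA  (d) PF = 0.8634 (lagging)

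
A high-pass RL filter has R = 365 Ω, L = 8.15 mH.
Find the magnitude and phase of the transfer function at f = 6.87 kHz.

Step 1 — Angular frequency: ω = 2π·6870 = 4.317e+04 rad/s.
Step 2 — Transfer function: H(jω) = jωL/(R + jωL).
Step 3 — Numerator jωL = j·351.8; denominator R + jωL = 365 + j351.8.
Step 4 — H = 0.4816 + j0.4997.
Step 5 — Magnitude: |H| = 0.694 (-3.2 dB); phase: φ = 46.1°.

|H| = 0.694 (-3.2 dB), φ = 46.1°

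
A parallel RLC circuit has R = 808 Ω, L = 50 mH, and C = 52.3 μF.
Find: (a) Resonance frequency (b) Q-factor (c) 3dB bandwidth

Step 1 — Resonance: ω₀ = 1/√(LC) = 1/√(0.05·5.23e-05) = 618.4 rad/s.
Step 2 — f₀ = ω₀/(2π) = 98.42 Hz.
Step 3 — Parallel Q: Q = R/(ω₀L) = 808/(618.4·0.05) = 26.13.
Step 4 — Bandwidth: Δω = ω₀/Q = 23.66 rad/s; BW = Δω/(2π) = 3.766 Hz.

(a) f₀ = 98.42 Hz  (b) Q = 26.13  (c) BW = 3.766 Hz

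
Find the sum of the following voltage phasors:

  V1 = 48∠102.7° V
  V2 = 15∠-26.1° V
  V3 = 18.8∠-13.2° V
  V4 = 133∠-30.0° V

Step 1 — Convert each phasor to rectangular form:
  V1 = 48·(cos(102.7°) + j·sin(102.7°)) = -10.55 + j46.83 V
  V2 = 15·(cos(-26.1°) + j·sin(-26.1°)) = 13.47 - j6.599 V
  V3 = 18.8·(cos(-13.2°) + j·sin(-13.2°)) = 18.3 - j4.293 V
  V4 = 133·(cos(-30.0°) + j·sin(-30.0°)) = 115.2 - j66.5 V
Step 2 — Sum components: V_total = 136.4 - j30.57 V.
Step 3 — Convert to polar: |V_total| = 139.8 V, ∠V_total = -12.6°.

V_total = 139.8∠-12.6° V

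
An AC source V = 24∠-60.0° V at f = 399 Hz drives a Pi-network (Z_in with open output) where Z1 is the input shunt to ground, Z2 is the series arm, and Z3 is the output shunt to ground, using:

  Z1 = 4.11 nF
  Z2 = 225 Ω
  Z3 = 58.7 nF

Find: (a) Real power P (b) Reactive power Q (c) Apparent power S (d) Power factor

Step 1 — Angular frequency: ω = 2π·f = 2π·399 = 2507 rad/s.
Step 2 — Component impedances:
  Z1: Z = 1/(jωC) = -j/(ω·C) = 0 - j9.705e+04 Ω
  Z2: Z = R = 225 Ω
  Z3: Z = 1/(jωC) = -j/(ω·C) = 0 - j6795 Ω
Step 3 — With open output, the series arm Z2 and the output shunt Z3 appear in series to ground: Z2 + Z3 = 225 - j6795 Ω.
Step 4 — Parallel with input shunt Z1: Z_in = Z1 || (Z2 + Z3) = 196.5 - j6351 Ω = 6354∠-88.2° Ω.
Step 5 — Source phasor: V = 24∠-60.0° V = 12 - j20.78 V.
Step 6 — Current: I = V / Z = 0.003328 + j0.001786 A = 0.003777∠28.2° A.
Step 7 — Complex power: S = V·I* = 0.002804 - j0.09061 VA.
Step 8 — Real power: P = Re(S) = 0.002804 W.
Step 9 — Reactive power: Q = Im(S) = -0.09061 VAR.
Step 10 — Apparent power: |S| = 0.09065 VA.
Step 11 — Power factor: PF = P/|S| = 0.03093 (leading).

(a) P = 0.002804 W  (b) Q = -0.09061 VAR  (c) S = 0.09065 VA  (d) PF = 0.03093 (leading)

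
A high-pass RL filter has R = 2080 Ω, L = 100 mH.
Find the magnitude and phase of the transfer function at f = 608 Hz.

Step 1 — Angular frequency: ω = 2π·608 = 3820 rad/s.
Step 2 — Transfer function: H(jω) = jωL/(R + jωL).
Step 3 — Numerator jωL = j·382; denominator R + jωL = 2080 + j382.
Step 4 — H = 0.03263 + j0.1777.
Step 5 — Magnitude: |H| = 0.1806 (-14.9 dB); phase: φ = 79.6°.

|H| = 0.1806 (-14.9 dB), φ = 79.6°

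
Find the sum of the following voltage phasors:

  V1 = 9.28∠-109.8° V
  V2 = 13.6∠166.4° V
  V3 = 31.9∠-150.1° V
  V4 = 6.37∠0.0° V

Step 1 — Convert each phasor to rectangular form:
  V1 = 9.28·(cos(-109.8°) + j·sin(-109.8°)) = -3.143 - j8.731 V
  V2 = 13.6·(cos(166.4°) + j·sin(166.4°)) = -13.22 + j3.198 V
  V3 = 31.9·(cos(-150.1°) + j·sin(-150.1°)) = -27.65 - j15.9 V
  V4 = 6.37·(cos(0.0°) + j·sin(0.0°)) = 6.37 V
Step 2 — Sum components: V_total = -37.65 - j21.44 V.
Step 3 — Convert to polar: |V_total| = 43.32 V, ∠V_total = -150.3°.

V_total = 43.32∠-150.3° V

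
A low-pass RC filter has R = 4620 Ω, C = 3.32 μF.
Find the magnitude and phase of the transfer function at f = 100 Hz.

Step 1 — Angular frequency: ω = 2π·100 = 628.3 rad/s.
Step 2 — Transfer function: H(jω) = 1/(1 + jωRC).
Step 3 — Denominator: 1 + jωRC = 1 + j·628.3·4620·3.32e-06 = 1 + j9.637.
Step 4 — H = 0.01065 - j0.1027.
Step 5 — Magnitude: |H| = 0.1032 (-19.7 dB); phase: φ = -84.1°.

|H| = 0.1032 (-19.7 dB), φ = -84.1°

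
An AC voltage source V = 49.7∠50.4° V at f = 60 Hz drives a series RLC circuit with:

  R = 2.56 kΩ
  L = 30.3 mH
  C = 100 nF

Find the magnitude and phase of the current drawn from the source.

Step 1 — Angular frequency: ω = 2π·f = 2π·60 = 377 rad/s.
Step 2 — Component impedances:
  R: Z = R = 2560 Ω
  L: Z = jωL = j·377·0.0303 = 0 + j11.42 Ω
  C: Z = 1/(jωC) = -j/(ω·C) = 0 - j2.653e+04 Ω
Step 3 — Series combination: Z_total = R + L + C = 2560 - j2.651e+04 Ω = 2.664e+04∠-84.5° Ω.
Step 4 — Source phasor: V = 49.7∠50.4° V = 31.68 + j38.29 V.
Step 5 — Ohm's law: I = V / Z_total = (31.68 + j38.29) / (2560 - j2.651e+04) = -0.001317 + j0.001322 A.
Step 6 — Convert to polar: |I| = 0.001866 A, ∠I = 134.9°.

I = 0.001866∠134.9° A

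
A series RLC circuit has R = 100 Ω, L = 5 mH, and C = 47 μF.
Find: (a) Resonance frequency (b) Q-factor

Step 1 — Resonance condition Im(Z)=0 gives ω₀ = 1/√(LC).
Step 2 — ω₀ = 1/√(0.005·4.7e-05) = 2063 rad/s.
Step 3 — f₀ = ω₀/(2π) = 328.3 Hz.
Step 4 — Series Q: Q = ω₀L/R = 2063·0.005/100 = 0.1031.

(a) f₀ = 328.3 Hz  (b) Q = 0.1031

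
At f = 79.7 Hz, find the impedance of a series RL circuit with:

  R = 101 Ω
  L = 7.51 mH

Step 1 — Angular frequency: ω = 2π·f = 2π·79.7 = 500.8 rad/s.
Step 2 — Component impedances:
  R: Z = R = 101 Ω
  L: Z = jωL = j·500.8·0.00751 = 0 + j3.761 Ω
Step 3 — Series combination: Z_total = R + L = 101 + j3.761 Ω = 101.1∠2.1° Ω.

Z = 101 + j3.761 Ω = 101.1∠2.1° Ω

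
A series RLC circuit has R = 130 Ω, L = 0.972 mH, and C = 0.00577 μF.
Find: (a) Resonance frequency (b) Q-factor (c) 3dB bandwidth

Step 1 — Resonance: ω₀ = 1/√(LC) = 1/√(0.000972·5.77e-09) = 4.223e+05 rad/s.
Step 2 — f₀ = ω₀/(2π) = 6.72e+04 Hz.
Step 3 — Series Q: Q = ω₀L/R = 4.223e+05·0.000972/130 = 3.157.
Step 4 — Bandwidth: Δω = ω₀/Q = 1.337e+05 rad/s; BW = Δω/(2π) = 2.129e+04 Hz.

(a) f₀ = 6.72e+04 Hz  (b) Q = 3.157  (c) BW = 2.129e+04 Hz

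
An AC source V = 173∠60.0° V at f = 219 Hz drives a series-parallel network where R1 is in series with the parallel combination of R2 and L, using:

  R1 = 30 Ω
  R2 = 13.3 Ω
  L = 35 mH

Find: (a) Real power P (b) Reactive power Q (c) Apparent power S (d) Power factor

Step 1 — Angular frequency: ω = 2π·f = 2π·219 = 1376 rad/s.
Step 2 — Component impedances:
  R1: Z = R = 30 Ω
  R2: Z = R = 13.3 Ω
  L: Z = jωL = j·1376·0.035 = 0 + j48.16 Ω
Step 3 — Parallel branch: R2 || L = 1/(1/R2 + 1/L) = 12.36 + j3.413 Ω.
Step 4 — Series with R1: Z_total = R1 + (R2 || L) = 42.36 + j3.413 Ω = 42.49∠4.6° Ω.
Step 5 — Source phasor: V = 173∠60.0° V = 86.5 + j149.8 V.
Step 6 — Current: I = V / Z = 2.312 + j3.351 A = 4.071∠55.4° A.
Step 7 — Complex power: S = V·I* = 702 + j56.56 VA.
Step 8 — Real power: P = Re(S) = 702 W.
Step 9 — Reactive power: Q = Im(S) = 56.56 VAR.
Step 10 — Apparent power: |S| = 704.3 VA.
Step 11 — Power factor: PF = P/|S| = 0.9968 (lagging).

(a) P = 702 W  (b) Q = 56.56 VAR  (c) S = 704.3 VA  (d) PF = 0.9968 (lagging)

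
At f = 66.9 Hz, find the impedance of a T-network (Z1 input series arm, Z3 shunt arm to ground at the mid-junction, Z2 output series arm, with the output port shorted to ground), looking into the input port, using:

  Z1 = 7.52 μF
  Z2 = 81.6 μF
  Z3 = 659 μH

Step 1 — Angular frequency: ω = 2π·f = 2π·66.9 = 420.3 rad/s.
Step 2 — Component impedances:
  Z1: Z = 1/(jωC) = -j/(ω·C) = 0 - j316.4 Ω
  Z2: Z = 1/(jωC) = -j/(ω·C) = 0 - j29.15 Ω
  Z3: Z = jωL = j·420.3·0.000659 = 0 + j0.277 Ω
Step 3 — With the output port shorted to ground, the output series arm Z2 runs from the junction to ground; the shunt arm Z3 also runs from the junction to ground. They appear in parallel: Z3 || Z2 = 0 + j0.2797 Ω.
Step 4 — Series with input arm Z1: Z_in = Z1 + (Z3 || Z2) = 0 - j316.1 Ω = 316.1∠-90.0° Ω.

Z = 0 - j316.1 Ω = 316.1∠-90.0° Ω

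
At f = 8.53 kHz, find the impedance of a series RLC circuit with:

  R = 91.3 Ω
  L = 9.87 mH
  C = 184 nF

Step 1 — Angular frequency: ω = 2π·f = 2π·8530 = 5.36e+04 rad/s.
Step 2 — Component impedances:
  R: Z = R = 91.3 Ω
  L: Z = jωL = j·5.36e+04·0.00987 = 0 + j529 Ω
  C: Z = 1/(jωC) = -j/(ω·C) = 0 - j101.4 Ω
Step 3 — Series combination: Z_total = R + L + C = 91.3 + j427.6 Ω = 437.2∠77.9° Ω.

Z = 91.3 + j427.6 Ω = 437.2∠77.9° Ω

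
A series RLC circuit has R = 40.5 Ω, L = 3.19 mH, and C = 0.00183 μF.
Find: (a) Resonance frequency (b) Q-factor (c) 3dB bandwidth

Step 1 — Resonance: ω₀ = 1/√(LC) = 1/√(0.00319·1.83e-09) = 4.139e+05 rad/s.
Step 2 — f₀ = ω₀/(2π) = 6.587e+04 Hz.
Step 3 — Series Q: Q = ω₀L/R = 4.139e+05·0.00319/40.5 = 32.6.
Step 4 — Bandwidth: Δω = ω₀/Q = 1.27e+04 rad/s; BW = Δω/(2π) = 2021 Hz.

(a) f₀ = 6.587e+04 Hz  (b) Q = 32.6  (c) BW = 2021 Hz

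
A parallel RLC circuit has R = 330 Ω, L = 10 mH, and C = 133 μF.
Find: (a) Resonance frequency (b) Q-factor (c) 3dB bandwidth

Step 1 — Resonance: ω₀ = 1/√(LC) = 1/√(0.01·0.000133) = 867.1 rad/s.
Step 2 — f₀ = ω₀/(2π) = 138 Hz.
Step 3 — Parallel Q: Q = R/(ω₀L) = 330/(867.1·0.01) = 38.06.
Step 4 — Bandwidth: Δω = ω₀/Q = 22.78 rad/s; BW = Δω/(2π) = 3.626 Hz.

(a) f₀ = 138 Hz  (b) Q = 38.06  (c) BW = 3.626 Hz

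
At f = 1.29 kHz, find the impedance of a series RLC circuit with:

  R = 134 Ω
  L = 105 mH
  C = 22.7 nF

Step 1 — Angular frequency: ω = 2π·f = 2π·1290 = 8105 rad/s.
Step 2 — Component impedances:
  R: Z = R = 134 Ω
  L: Z = jωL = j·8105·0.105 = 0 + j851.1 Ω
  C: Z = 1/(jωC) = -j/(ω·C) = 0 - j5435 Ω
Step 3 — Series combination: Z_total = R + L + C = 134 - j4584 Ω = 4586∠-88.3° Ω.

Z = 134 - j4584 Ω = 4586∠-88.3° Ω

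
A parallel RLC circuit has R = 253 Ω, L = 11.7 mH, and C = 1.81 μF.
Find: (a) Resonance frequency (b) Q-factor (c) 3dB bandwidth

Step 1 — Resonance: ω₀ = 1/√(LC) = 1/√(0.0117·1.81e-06) = 6872 rad/s.
Step 2 — f₀ = ω₀/(2π) = 1094 Hz.
Step 3 — Parallel Q: Q = R/(ω₀L) = 253/(6872·0.0117) = 3.147.
Step 4 — Bandwidth: Δω = ω₀/Q = 2184 rad/s; BW = Δω/(2π) = 347.6 Hz.

(a) f₀ = 1094 Hz  (b) Q = 3.147  (c) BW = 347.6 Hz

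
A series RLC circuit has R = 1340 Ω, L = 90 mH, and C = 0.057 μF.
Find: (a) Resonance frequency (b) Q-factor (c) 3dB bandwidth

Step 1 — Resonance: ω₀ = 1/√(LC) = 1/√(0.09·5.7e-08) = 1.396e+04 rad/s.
Step 2 — f₀ = ω₀/(2π) = 2222 Hz.
Step 3 — Series Q: Q = ω₀L/R = 1.396e+04·0.09/1340 = 0.9377.
Step 4 — Bandwidth: Δω = ω₀/Q = 1.489e+04 rad/s; BW = Δω/(2π) = 2370 Hz.

(a) f₀ = 2222 Hz  (b) Q = 0.9377  (c) BW = 2370 Hz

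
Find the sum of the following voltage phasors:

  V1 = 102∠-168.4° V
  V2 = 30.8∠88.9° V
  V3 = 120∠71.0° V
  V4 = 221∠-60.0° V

Step 1 — Convert each phasor to rectangular form:
  V1 = 102·(cos(-168.4°) + j·sin(-168.4°)) = -99.92 - j20.51 V
  V2 = 30.8·(cos(88.9°) + j·sin(88.9°)) = 0.5913 + j30.79 V
  V3 = 120·(cos(71.0°) + j·sin(71.0°)) = 39.07 + j113.5 V
  V4 = 221·(cos(-60.0°) + j·sin(-60.0°)) = 110.5 - j191.4 V
Step 2 — Sum components: V_total = 50.24 - j67.65 V.
Step 3 — Convert to polar: |V_total| = 84.26 V, ∠V_total = -53.4°.

V_total = 84.26∠-53.4° V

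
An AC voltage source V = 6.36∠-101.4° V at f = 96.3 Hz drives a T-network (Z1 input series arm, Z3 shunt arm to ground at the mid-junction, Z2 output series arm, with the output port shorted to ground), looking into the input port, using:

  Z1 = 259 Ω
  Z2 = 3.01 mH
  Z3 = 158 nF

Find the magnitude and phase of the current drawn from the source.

Step 1 — Angular frequency: ω = 2π·f = 2π·96.3 = 605.1 rad/s.
Step 2 — Component impedances:
  Z1: Z = R = 259 Ω
  Z2: Z = jωL = j·605.1·0.00301 = 0 + j1.821 Ω
  Z3: Z = 1/(jωC) = -j/(ω·C) = 0 - j1.046e+04 Ω
Step 3 — With the output port shorted to ground, the output series arm Z2 runs from the junction to ground; the shunt arm Z3 also runs from the junction to ground. They appear in parallel: Z3 || Z2 = 0 + j1.822 Ω.
Step 4 — Series with input arm Z1: Z_in = Z1 + (Z3 || Z2) = 259 + j1.822 Ω = 259∠0.4° Ω.
Step 5 — Source phasor: V = 6.36∠-101.4° V = -1.257 - j6.235 V.
Step 6 — Ohm's law: I = V / Z_total = (-1.257 - j6.235) / (259 + j1.822) = -0.005023 - j0.02404 A.
Step 7 — Convert to polar: |I| = 0.02456 A, ∠I = -101.8°.

I = 0.02456∠-101.8° A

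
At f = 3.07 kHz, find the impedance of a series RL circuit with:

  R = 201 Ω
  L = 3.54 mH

Step 1 — Angular frequency: ω = 2π·f = 2π·3070 = 1.929e+04 rad/s.
Step 2 — Component impedances:
  R: Z = R = 201 Ω
  L: Z = jωL = j·1.929e+04·0.00354 = 0 + j68.28 Ω
Step 3 — Series combination: Z_total = R + L = 201 + j68.28 Ω = 212.3∠18.8° Ω.

Z = 201 + j68.28 Ω = 212.3∠18.8° Ω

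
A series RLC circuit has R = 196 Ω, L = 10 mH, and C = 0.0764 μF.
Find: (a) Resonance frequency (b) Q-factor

Step 1 — Resonance condition Im(Z)=0 gives ω₀ = 1/√(LC).
Step 2 — ω₀ = 1/√(0.01·7.64e-08) = 3.618e+04 rad/s.
Step 3 — f₀ = ω₀/(2π) = 5758 Hz.
Step 4 — Series Q: Q = ω₀L/R = 3.618e+04·0.01/196 = 1.846.

(a) f₀ = 5758 Hz  (b) Q = 1.846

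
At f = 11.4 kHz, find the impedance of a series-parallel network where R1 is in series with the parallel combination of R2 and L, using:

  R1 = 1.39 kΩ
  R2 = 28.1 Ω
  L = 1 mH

Step 1 — Angular frequency: ω = 2π·f = 2π·1.14e+04 = 7.163e+04 rad/s.
Step 2 — Component impedances:
  R1: Z = R = 1390 Ω
  R2: Z = R = 28.1 Ω
  L: Z = jωL = j·7.163e+04·0.001 = 0 + j71.63 Ω
Step 3 — Parallel branch: R2 || L = 1/(1/R2 + 1/L) = 24.35 + j9.553 Ω.
Step 4 — Series with R1: Z_total = R1 + (R2 || L) = 1414 + j9.553 Ω = 1414∠0.4° Ω.

Z = 1414 + j9.553 Ω = 1414∠0.4° Ω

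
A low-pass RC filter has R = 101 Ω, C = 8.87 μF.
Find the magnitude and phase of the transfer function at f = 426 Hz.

Step 1 — Angular frequency: ω = 2π·426 = 2677 rad/s.
Step 2 — Transfer function: H(jω) = 1/(1 + jωRC).
Step 3 — Denominator: 1 + jωRC = 1 + j·2677·101·8.87e-06 = 1 + j2.398.
Step 4 — H = 0.1481 - j0.3552.
Step 5 — Magnitude: |H| = 0.3849 (-8.3 dB); phase: φ = -67.4°.

|H| = 0.3849 (-8.3 dB), φ = -67.4°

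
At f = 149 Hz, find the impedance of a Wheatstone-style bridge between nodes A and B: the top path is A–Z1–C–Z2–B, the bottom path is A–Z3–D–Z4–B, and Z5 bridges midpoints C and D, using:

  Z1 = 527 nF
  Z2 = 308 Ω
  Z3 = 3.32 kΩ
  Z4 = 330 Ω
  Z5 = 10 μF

Step 1 — Angular frequency: ω = 2π·f = 2π·149 = 936.2 rad/s.
Step 2 — Component impedances:
  Z1: Z = 1/(jωC) = -j/(ω·C) = 0 - j2027 Ω
  Z2: Z = R = 308 Ω
  Z3: Z = R = 3320 Ω
  Z4: Z = R = 330 Ω
  Z5: Z = 1/(jωC) = -j/(ω·C) = 0 - j106.8 Ω
Step 3 — Bridge requires nodal analysis (the Z5 bridge couples midpoints C and D, so the two paths cannot be reduced to a simple series/parallel combination). Setting node B to ground and injecting 1 A at node A, the 3-node admittance system at A, C, D solves to V_A = Z_AB = 1077 - j1457 Ω = 1812∠-53.5° Ω.

Z = 1077 - j1457 Ω = 1812∠-53.5° Ω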